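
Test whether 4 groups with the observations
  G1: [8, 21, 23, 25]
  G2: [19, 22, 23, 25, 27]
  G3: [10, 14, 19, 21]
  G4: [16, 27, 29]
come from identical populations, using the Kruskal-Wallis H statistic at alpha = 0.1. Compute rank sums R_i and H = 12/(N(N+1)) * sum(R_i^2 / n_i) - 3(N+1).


Step 1: Combine all N = 16 observations and assign midranks.
sorted (value, group, rank): (8,G1,1), (10,G3,2), (14,G3,3), (16,G4,4), (19,G2,5.5), (19,G3,5.5), (21,G1,7.5), (21,G3,7.5), (22,G2,9), (23,G1,10.5), (23,G2,10.5), (25,G1,12.5), (25,G2,12.5), (27,G2,14.5), (27,G4,14.5), (29,G4,16)
Step 2: Sum ranks within each group.
R_1 = 31.5 (n_1 = 4)
R_2 = 52 (n_2 = 5)
R_3 = 18 (n_3 = 4)
R_4 = 34.5 (n_4 = 3)
Step 3: H = 12/(N(N+1)) * sum(R_i^2/n_i) - 3(N+1)
     = 12/(16*17) * (31.5^2/4 + 52^2/5 + 18^2/4 + 34.5^2/3) - 3*17
     = 0.044118 * 1266.61 - 51
     = 4.879963.
Step 4: Ties present; correction factor C = 1 - 30/(16^3 - 16) = 0.992647. Corrected H = 4.879963 / 0.992647 = 4.916111.
Step 5: Under H0, H ~ chi^2(3); p-value = 0.178044.
Step 6: alpha = 0.1. fail to reject H0.

H = 4.9161, df = 3, p = 0.178044, fail to reject H0.


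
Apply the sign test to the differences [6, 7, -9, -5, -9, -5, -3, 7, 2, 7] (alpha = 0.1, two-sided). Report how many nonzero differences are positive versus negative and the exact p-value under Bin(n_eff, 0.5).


Step 1: Discard zero differences. Original n = 10; n_eff = number of nonzero differences = 10.
Nonzero differences (with sign): +6, +7, -9, -5, -9, -5, -3, +7, +2, +7
Step 2: Count signs: positive = 5, negative = 5.
Step 3: Under H0: P(positive) = 0.5, so the number of positives S ~ Bin(10, 0.5).
Step 4: Two-sided exact p-value = sum of Bin(10,0.5) probabilities at or below the observed probability = 1.000000.
Step 5: alpha = 0.1. fail to reject H0.

n_eff = 10, pos = 5, neg = 5, p = 1.000000, fail to reject H0.


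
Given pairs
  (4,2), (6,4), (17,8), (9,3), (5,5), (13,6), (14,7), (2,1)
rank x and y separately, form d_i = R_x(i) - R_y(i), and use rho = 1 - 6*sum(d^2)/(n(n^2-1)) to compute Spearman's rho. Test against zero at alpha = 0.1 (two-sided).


Step 1: Rank x and y separately (midranks; no ties here).
rank(x): 4->2, 6->4, 17->8, 9->5, 5->3, 13->6, 14->7, 2->1
rank(y): 2->2, 4->4, 8->8, 3->3, 5->5, 6->6, 7->7, 1->1
Step 2: d_i = R_x(i) - R_y(i); compute d_i^2.
  (2-2)^2=0, (4-4)^2=0, (8-8)^2=0, (5-3)^2=4, (3-5)^2=4, (6-6)^2=0, (7-7)^2=0, (1-1)^2=0
sum(d^2) = 8.
Step 3: rho = 1 - 6*8 / (8*(8^2 - 1)) = 1 - 48/504 = 0.904762.
Step 4: Under H0, t = rho * sqrt((n-2)/(1-rho^2)) = 5.2034 ~ t(6).
Step 5: Two-sided p-value from the t-distribution with 6 df = 0.002008.
Step 6: alpha = 0.1. reject H0.

rho = 0.9048, p = 0.002008, reject H0 at alpha = 0.1.


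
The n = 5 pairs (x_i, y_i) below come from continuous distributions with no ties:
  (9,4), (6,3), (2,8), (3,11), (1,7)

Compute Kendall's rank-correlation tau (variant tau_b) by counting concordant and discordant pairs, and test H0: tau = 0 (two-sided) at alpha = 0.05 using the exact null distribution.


Step 1: Enumerate the 10 unordered pairs (i,j) with i<j and classify each by sign(x_j-x_i) * sign(y_j-y_i).
  (1,2):dx=-3,dy=-1->C; (1,3):dx=-7,dy=+4->D; (1,4):dx=-6,dy=+7->D; (1,5):dx=-8,dy=+3->D
  (2,3):dx=-4,dy=+5->D; (2,4):dx=-3,dy=+8->D; (2,5):dx=-5,dy=+4->D; (3,4):dx=+1,dy=+3->C
  (3,5):dx=-1,dy=-1->C; (4,5):dx=-2,dy=-4->C
Step 2: C = 4, D = 6, total pairs = 10.
Step 3: tau = (C - D)/(n(n-1)/2) = (4 - 6)/10 = -0.200000.
Step 4: Exact two-sided p-value (enumerate n! = 120 permutations of y under H0): p = 0.816667.
Step 5: alpha = 0.05. fail to reject H0.

tau_b = -0.2000 (C=4, D=6), p = 0.816667, fail to reject H0.


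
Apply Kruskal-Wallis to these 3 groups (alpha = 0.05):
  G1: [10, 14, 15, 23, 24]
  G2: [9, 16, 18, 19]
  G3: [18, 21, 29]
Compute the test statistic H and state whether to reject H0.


Step 1: Combine all N = 12 observations and assign midranks.
sorted (value, group, rank): (9,G2,1), (10,G1,2), (14,G1,3), (15,G1,4), (16,G2,5), (18,G2,6.5), (18,G3,6.5), (19,G2,8), (21,G3,9), (23,G1,10), (24,G1,11), (29,G3,12)
Step 2: Sum ranks within each group.
R_1 = 30 (n_1 = 5)
R_2 = 20.5 (n_2 = 4)
R_3 = 27.5 (n_3 = 3)
Step 3: H = 12/(N(N+1)) * sum(R_i^2/n_i) - 3(N+1)
     = 12/(12*13) * (30^2/5 + 20.5^2/4 + 27.5^2/3) - 3*13
     = 0.076923 * 537.146 - 39
     = 2.318910.
Step 4: Ties present; correction factor C = 1 - 6/(12^3 - 12) = 0.996503. Corrected H = 2.318910 / 0.996503 = 2.327047.
Step 5: Under H0, H ~ chi^2(2); p-value = 0.312384.
Step 6: alpha = 0.05. fail to reject H0.

H = 2.3270, df = 2, p = 0.312384, fail to reject H0.


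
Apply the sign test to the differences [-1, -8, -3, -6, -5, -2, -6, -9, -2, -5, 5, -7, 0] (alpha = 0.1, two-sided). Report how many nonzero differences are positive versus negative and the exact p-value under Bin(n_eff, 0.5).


Step 1: Discard zero differences. Original n = 13; n_eff = number of nonzero differences = 12.
Nonzero differences (with sign): -1, -8, -3, -6, -5, -2, -6, -9, -2, -5, +5, -7
Step 2: Count signs: positive = 1, negative = 11.
Step 3: Under H0: P(positive) = 0.5, so the number of positives S ~ Bin(12, 0.5).
Step 4: Two-sided exact p-value = sum of Bin(12,0.5) probabilities at or below the observed probability = 0.006348.
Step 5: alpha = 0.1. reject H0.

n_eff = 12, pos = 1, neg = 11, p = 0.006348, reject H0.


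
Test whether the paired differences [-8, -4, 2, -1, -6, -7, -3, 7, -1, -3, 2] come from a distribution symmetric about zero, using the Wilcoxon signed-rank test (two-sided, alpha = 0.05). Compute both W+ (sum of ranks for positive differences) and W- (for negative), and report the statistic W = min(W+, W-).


Step 1: Drop any zero differences (none here) and take |d_i|.
|d| = [8, 4, 2, 1, 6, 7, 3, 7, 1, 3, 2]
Step 2: Midrank |d_i| (ties get averaged ranks).
ranks: |8|->11, |4|->7, |2|->3.5, |1|->1.5, |6|->8, |7|->9.5, |3|->5.5, |7|->9.5, |1|->1.5, |3|->5.5, |2|->3.5
Step 3: Attach original signs; sum ranks with positive sign and with negative sign.
W+ = 3.5 + 9.5 + 3.5 = 16.5
W- = 11 + 7 + 1.5 + 8 + 9.5 + 5.5 + 1.5 + 5.5 = 49.5
(Check: W+ + W- = 66 should equal n(n+1)/2 = 66.)
Step 4: Test statistic W = min(W+, W-) = 16.5.
Step 5: Ties in |d|, so use the tie-corrected normal approximation.
        E[W] = n(n+1)/4 = 11*12/4 = 33.
        Tie groups: |d|=1 (t=2), |d|=2 (t=2), |d|=3 (t=2), |d|=7 (t=2); sum(t^3 - t) = 24.
        Var[W] = n(n+1)(2n+1)/24 - sum(t^3-t)/48 = 3036/24 - 24/48 = 126.
        z = (W - E[W]) / sqrt(Var[W]) = (16.5 - 33) / 11.2250 = -1.4699.
        Two-sided p = 2*Phi(z) = 0.141579.
Step 6: alpha = 0.05. fail to reject H0.

W+ = 16.5, W- = 49.5, W = min = 16.5, p = 0.141579, fail to reject H0.


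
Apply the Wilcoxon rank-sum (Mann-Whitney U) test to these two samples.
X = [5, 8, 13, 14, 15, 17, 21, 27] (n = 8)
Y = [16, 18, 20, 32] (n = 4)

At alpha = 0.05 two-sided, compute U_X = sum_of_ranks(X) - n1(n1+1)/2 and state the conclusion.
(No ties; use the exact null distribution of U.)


Step 1: Combine and sort all 12 observations; assign midranks.
sorted (value, group): (5,X), (8,X), (13,X), (14,X), (15,X), (16,Y), (17,X), (18,Y), (20,Y), (21,X), (27,X), (32,Y)
ranks: 5->1, 8->2, 13->3, 14->4, 15->5, 16->6, 17->7, 18->8, 20->9, 21->10, 27->11, 32->12
Step 2: Rank sum for X: R1 = 1 + 2 + 3 + 4 + 5 + 7 + 10 + 11 = 43.
Step 3: U_X = R1 - n1(n1+1)/2 = 43 - 8*9/2 = 43 - 36 = 7.
       U_Y = n1*n2 - U_X = 32 - 7 = 25.
Step 4: No ties, so the exact null distribution of U (based on enumerating the C(12,8) = 495 equally likely rank assignments) gives the two-sided p-value.
Step 5: p-value = 0.153535; compare to alpha = 0.05. fail to reject H0.

U_X = 7, p = 0.153535, fail to reject H0 at alpha = 0.05.


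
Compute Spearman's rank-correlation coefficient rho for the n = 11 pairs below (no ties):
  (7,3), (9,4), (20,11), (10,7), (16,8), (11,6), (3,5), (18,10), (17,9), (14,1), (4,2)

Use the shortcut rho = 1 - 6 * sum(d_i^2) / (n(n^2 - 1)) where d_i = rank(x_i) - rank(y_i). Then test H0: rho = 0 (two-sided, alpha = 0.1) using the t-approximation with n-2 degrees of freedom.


Step 1: Rank x and y separately (midranks; no ties here).
rank(x): 7->3, 9->4, 20->11, 10->5, 16->8, 11->6, 3->1, 18->10, 17->9, 14->7, 4->2
rank(y): 3->3, 4->4, 11->11, 7->7, 8->8, 6->6, 5->5, 10->10, 9->9, 1->1, 2->2
Step 2: d_i = R_x(i) - R_y(i); compute d_i^2.
  (3-3)^2=0, (4-4)^2=0, (11-11)^2=0, (5-7)^2=4, (8-8)^2=0, (6-6)^2=0, (1-5)^2=16, (10-10)^2=0, (9-9)^2=0, (7-1)^2=36, (2-2)^2=0
sum(d^2) = 56.
Step 3: rho = 1 - 6*56 / (11*(11^2 - 1)) = 1 - 336/1320 = 0.745455.
Step 4: Under H0, t = rho * sqrt((n-2)/(1-rho^2)) = 3.3551 ~ t(9).
Step 5: Two-sided p-value from the t-distribution with 9 df = 0.008455.
Step 6: alpha = 0.1. reject H0.

rho = 0.7455, p = 0.008455, reject H0 at alpha = 0.1.


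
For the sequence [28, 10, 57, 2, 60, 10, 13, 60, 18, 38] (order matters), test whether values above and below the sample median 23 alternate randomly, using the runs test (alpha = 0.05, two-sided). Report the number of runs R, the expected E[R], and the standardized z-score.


Step 1: Compute median = 23; label A = above, B = below.
Labels in order: ABABABBABA  (n_A = 5, n_B = 5)
Step 2: Count runs R = 9.
Step 3: Under H0 (random ordering), E[R] = 2*n_A*n_B/(n_A+n_B) + 1 = 2*5*5/10 + 1 = 6.0000.
        Var[R] = 2*n_A*n_B*(2*n_A*n_B - n_A - n_B) / ((n_A+n_B)^2 * (n_A+n_B-1)) = 2000/900 = 2.2222.
        SD[R] = 1.4907.
Step 4: Continuity-corrected z = (R - 0.5 - E[R]) / SD[R] = (9 - 0.5 - 6.0000) / 1.4907 = 1.6771.
Step 5: Two-sided p-value via normal approximation = 2*(1 - Phi(|z|)) = 0.093533.
Step 6: alpha = 0.05. fail to reject H0.

R = 9, z = 1.6771, p = 0.093533, fail to reject H0.


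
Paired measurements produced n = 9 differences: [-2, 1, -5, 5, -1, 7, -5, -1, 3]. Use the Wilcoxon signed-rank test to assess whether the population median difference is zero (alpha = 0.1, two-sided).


Step 1: Drop any zero differences (none here) and take |d_i|.
|d| = [2, 1, 5, 5, 1, 7, 5, 1, 3]
Step 2: Midrank |d_i| (ties get averaged ranks).
ranks: |2|->4, |1|->2, |5|->7, |5|->7, |1|->2, |7|->9, |5|->7, |1|->2, |3|->5
Step 3: Attach original signs; sum ranks with positive sign and with negative sign.
W+ = 2 + 7 + 9 + 5 = 23
W- = 4 + 7 + 2 + 7 + 2 = 22
(Check: W+ + W- = 45 should equal n(n+1)/2 = 45.)
Step 4: Test statistic W = min(W+, W-) = 22.
Step 5: Ties in |d|, so use the tie-corrected normal approximation.
        E[W] = n(n+1)/4 = 9*10/4 = 22.5.
        Tie groups: |d|=1 (t=3), |d|=5 (t=3); sum(t^3 - t) = 48.
        Var[W] = n(n+1)(2n+1)/24 - sum(t^3-t)/48 = 1710/24 - 48/48 = 70.25.
        z = (W - E[W]) / sqrt(Var[W]) = (22 - 22.5) / 8.3815 = -0.0597.
        Two-sided p = 2*Phi(z) = 0.952430.
Step 6: alpha = 0.1. fail to reject H0.

W+ = 23, W- = 22, W = min = 22, p = 0.952430, fail to reject H0.


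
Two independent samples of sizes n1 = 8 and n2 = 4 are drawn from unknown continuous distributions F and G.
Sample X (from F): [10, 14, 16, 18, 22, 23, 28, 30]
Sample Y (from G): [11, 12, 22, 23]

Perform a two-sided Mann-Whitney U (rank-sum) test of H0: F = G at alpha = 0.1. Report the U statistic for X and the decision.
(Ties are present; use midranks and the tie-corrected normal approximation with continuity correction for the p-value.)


Step 1: Combine and sort all 12 observations; assign midranks.
sorted (value, group): (10,X), (11,Y), (12,Y), (14,X), (16,X), (18,X), (22,X), (22,Y), (23,X), (23,Y), (28,X), (30,X)
ranks: 10->1, 11->2, 12->3, 14->4, 16->5, 18->6, 22->7.5, 22->7.5, 23->9.5, 23->9.5, 28->11, 30->12
Step 2: Rank sum for X: R1 = 1 + 4 + 5 + 6 + 7.5 + 9.5 + 11 + 12 = 56.
Step 3: U_X = R1 - n1(n1+1)/2 = 56 - 8*9/2 = 56 - 36 = 20.
       U_Y = n1*n2 - U_X = 32 - 20 = 12.
Step 4: Ties are present, so use the tie-corrected normal approximation (with continuity correction) for the p-value.
Step 5: p-value = 0.550818; compare to alpha = 0.1. fail to reject H0.

U_X = 20, p = 0.550818, fail to reject H0 at alpha = 0.1.


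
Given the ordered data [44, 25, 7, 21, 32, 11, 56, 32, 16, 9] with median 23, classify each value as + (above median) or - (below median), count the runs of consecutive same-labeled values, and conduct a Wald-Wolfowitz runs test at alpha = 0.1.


Step 1: Compute median = 23; label A = above, B = below.
Labels in order: AABBABAABB  (n_A = 5, n_B = 5)
Step 2: Count runs R = 6.
Step 3: Under H0 (random ordering), E[R] = 2*n_A*n_B/(n_A+n_B) + 1 = 2*5*5/10 + 1 = 6.0000.
        Var[R] = 2*n_A*n_B*(2*n_A*n_B - n_A - n_B) / ((n_A+n_B)^2 * (n_A+n_B-1)) = 2000/900 = 2.2222.
        SD[R] = 1.4907.
Step 4: R = E[R], so z = 0 with no continuity correction.
Step 5: Two-sided p-value via normal approximation = 2*(1 - Phi(|z|)) = 1.000000.
Step 6: alpha = 0.1. fail to reject H0.

R = 6, z = 0.0000, p = 1.000000, fail to reject H0.


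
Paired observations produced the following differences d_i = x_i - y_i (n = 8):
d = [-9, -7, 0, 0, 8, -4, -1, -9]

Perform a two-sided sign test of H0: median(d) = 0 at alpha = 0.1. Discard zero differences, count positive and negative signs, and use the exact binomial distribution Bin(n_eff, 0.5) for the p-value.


Step 1: Discard zero differences. Original n = 8; n_eff = number of nonzero differences = 6.
Nonzero differences (with sign): -9, -7, +8, -4, -1, -9
Step 2: Count signs: positive = 1, negative = 5.
Step 3: Under H0: P(positive) = 0.5, so the number of positives S ~ Bin(6, 0.5).
Step 4: Two-sided exact p-value = sum of Bin(6,0.5) probabilities at or below the observed probability = 0.218750.
Step 5: alpha = 0.1. fail to reject H0.

n_eff = 6, pos = 1, neg = 5, p = 0.218750, fail to reject H0.


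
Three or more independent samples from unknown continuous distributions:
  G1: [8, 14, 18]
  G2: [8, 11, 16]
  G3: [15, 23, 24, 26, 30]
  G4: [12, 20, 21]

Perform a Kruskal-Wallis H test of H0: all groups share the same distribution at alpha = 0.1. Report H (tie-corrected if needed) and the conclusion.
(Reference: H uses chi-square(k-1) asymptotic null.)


Step 1: Combine all N = 14 observations and assign midranks.
sorted (value, group, rank): (8,G1,1.5), (8,G2,1.5), (11,G2,3), (12,G4,4), (14,G1,5), (15,G3,6), (16,G2,7), (18,G1,8), (20,G4,9), (21,G4,10), (23,G3,11), (24,G3,12), (26,G3,13), (30,G3,14)
Step 2: Sum ranks within each group.
R_1 = 14.5 (n_1 = 3)
R_2 = 11.5 (n_2 = 3)
R_3 = 56 (n_3 = 5)
R_4 = 23 (n_4 = 3)
Step 3: H = 12/(N(N+1)) * sum(R_i^2/n_i) - 3(N+1)
     = 12/(14*15) * (14.5^2/3 + 11.5^2/3 + 56^2/5 + 23^2/3) - 3*15
     = 0.057143 * 917.7 - 45
     = 7.440000.
Step 4: Ties present; correction factor C = 1 - 6/(14^3 - 14) = 0.997802. Corrected H = 7.440000 / 0.997802 = 7.456388.
Step 5: Under H0, H ~ chi^2(3); p-value = 0.058690.
Step 6: alpha = 0.1. reject H0.

H = 7.4564, df = 3, p = 0.058690, reject H0.


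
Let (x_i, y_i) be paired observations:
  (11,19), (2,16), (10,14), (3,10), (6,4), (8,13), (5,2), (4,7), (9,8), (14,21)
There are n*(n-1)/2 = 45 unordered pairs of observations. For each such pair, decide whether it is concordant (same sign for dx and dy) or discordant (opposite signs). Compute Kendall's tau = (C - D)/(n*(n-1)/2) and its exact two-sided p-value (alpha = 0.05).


Step 1: Enumerate the 45 unordered pairs (i,j) with i<j and classify each by sign(x_j-x_i) * sign(y_j-y_i).
  (1,2):dx=-9,dy=-3->C; (1,3):dx=-1,dy=-5->C; (1,4):dx=-8,dy=-9->C; (1,5):dx=-5,dy=-15->C
  (1,6):dx=-3,dy=-6->C; (1,7):dx=-6,dy=-17->C; (1,8):dx=-7,dy=-12->C; (1,9):dx=-2,dy=-11->C
  (1,10):dx=+3,dy=+2->C; (2,3):dx=+8,dy=-2->D; (2,4):dx=+1,dy=-6->D; (2,5):dx=+4,dy=-12->D
  (2,6):dx=+6,dy=-3->D; (2,7):dx=+3,dy=-14->D; (2,8):dx=+2,dy=-9->D; (2,9):dx=+7,dy=-8->D
  (2,10):dx=+12,dy=+5->C; (3,4):dx=-7,dy=-4->C; (3,5):dx=-4,dy=-10->C; (3,6):dx=-2,dy=-1->C
  (3,7):dx=-5,dy=-12->C; (3,8):dx=-6,dy=-7->C; (3,9):dx=-1,dy=-6->C; (3,10):dx=+4,dy=+7->C
  (4,5):dx=+3,dy=-6->D; (4,6):dx=+5,dy=+3->C; (4,7):dx=+2,dy=-8->D; (4,8):dx=+1,dy=-3->D
  (4,9):dx=+6,dy=-2->D; (4,10):dx=+11,dy=+11->C; (5,6):dx=+2,dy=+9->C; (5,7):dx=-1,dy=-2->C
  (5,8):dx=-2,dy=+3->D; (5,9):dx=+3,dy=+4->C; (5,10):dx=+8,dy=+17->C; (6,7):dx=-3,dy=-11->C
  (6,8):dx=-4,dy=-6->C; (6,9):dx=+1,dy=-5->D; (6,10):dx=+6,dy=+8->C; (7,8):dx=-1,dy=+5->D
  (7,9):dx=+4,dy=+6->C; (7,10):dx=+9,dy=+19->C; (8,9):dx=+5,dy=+1->C; (8,10):dx=+10,dy=+14->C
  (9,10):dx=+5,dy=+13->C
Step 2: C = 31, D = 14, total pairs = 45.
Step 3: tau = (C - D)/(n(n-1)/2) = (31 - 14)/45 = 0.377778.
Step 4: Exact two-sided p-value (enumerate n! = 3628800 permutations of y under H0): p = 0.155742.
Step 5: alpha = 0.05. fail to reject H0.

tau_b = 0.3778 (C=31, D=14), p = 0.155742, fail to reject H0.


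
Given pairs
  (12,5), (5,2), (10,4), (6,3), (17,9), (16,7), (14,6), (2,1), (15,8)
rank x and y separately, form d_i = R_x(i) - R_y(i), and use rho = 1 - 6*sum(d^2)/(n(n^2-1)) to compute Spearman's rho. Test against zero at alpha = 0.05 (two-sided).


Step 1: Rank x and y separately (midranks; no ties here).
rank(x): 12->5, 5->2, 10->4, 6->3, 17->9, 16->8, 14->6, 2->1, 15->7
rank(y): 5->5, 2->2, 4->4, 3->3, 9->9, 7->7, 6->6, 1->1, 8->8
Step 2: d_i = R_x(i) - R_y(i); compute d_i^2.
  (5-5)^2=0, (2-2)^2=0, (4-4)^2=0, (3-3)^2=0, (9-9)^2=0, (8-7)^2=1, (6-6)^2=0, (1-1)^2=0, (7-8)^2=1
sum(d^2) = 2.
Step 3: rho = 1 - 6*2 / (9*(9^2 - 1)) = 1 - 12/720 = 0.983333.
Step 4: Under H0, t = rho * sqrt((n-2)/(1-rho^2)) = 14.3096 ~ t(7).
Step 5: Two-sided p-value from the t-distribution with 7 df = 0.000002.
Step 6: alpha = 0.05. reject H0.

rho = 0.9833, p = 0.000002, reject H0 at alpha = 0.05.


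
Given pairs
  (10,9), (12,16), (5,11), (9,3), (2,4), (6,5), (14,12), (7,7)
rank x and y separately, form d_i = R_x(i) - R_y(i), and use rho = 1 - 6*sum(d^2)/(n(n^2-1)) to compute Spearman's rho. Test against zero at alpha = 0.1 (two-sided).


Step 1: Rank x and y separately (midranks; no ties here).
rank(x): 10->6, 12->7, 5->2, 9->5, 2->1, 6->3, 14->8, 7->4
rank(y): 9->5, 16->8, 11->6, 3->1, 4->2, 5->3, 12->7, 7->4
Step 2: d_i = R_x(i) - R_y(i); compute d_i^2.
  (6-5)^2=1, (7-8)^2=1, (2-6)^2=16, (5-1)^2=16, (1-2)^2=1, (3-3)^2=0, (8-7)^2=1, (4-4)^2=0
sum(d^2) = 36.
Step 3: rho = 1 - 6*36 / (8*(8^2 - 1)) = 1 - 216/504 = 0.571429.
Step 4: Under H0, t = rho * sqrt((n-2)/(1-rho^2)) = 1.7056 ~ t(6).
Step 5: Two-sided p-value from the t-distribution with 6 df = 0.138960.
Step 6: alpha = 0.1. fail to reject H0.

rho = 0.5714, p = 0.138960, fail to reject H0 at alpha = 0.1.


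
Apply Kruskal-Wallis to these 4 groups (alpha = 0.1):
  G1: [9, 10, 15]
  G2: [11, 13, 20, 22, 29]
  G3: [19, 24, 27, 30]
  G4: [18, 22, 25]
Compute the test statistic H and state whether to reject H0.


Step 1: Combine all N = 15 observations and assign midranks.
sorted (value, group, rank): (9,G1,1), (10,G1,2), (11,G2,3), (13,G2,4), (15,G1,5), (18,G4,6), (19,G3,7), (20,G2,8), (22,G2,9.5), (22,G4,9.5), (24,G3,11), (25,G4,12), (27,G3,13), (29,G2,14), (30,G3,15)
Step 2: Sum ranks within each group.
R_1 = 8 (n_1 = 3)
R_2 = 38.5 (n_2 = 5)
R_3 = 46 (n_3 = 4)
R_4 = 27.5 (n_4 = 3)
Step 3: H = 12/(N(N+1)) * sum(R_i^2/n_i) - 3(N+1)
     = 12/(15*16) * (8^2/3 + 38.5^2/5 + 46^2/4 + 27.5^2/3) - 3*16
     = 0.050000 * 1098.87 - 48
     = 6.943333.
Step 4: Ties present; correction factor C = 1 - 6/(15^3 - 15) = 0.998214. Corrected H = 6.943333 / 0.998214 = 6.955754.
Step 5: Under H0, H ~ chi^2(3); p-value = 0.073321.
Step 6: alpha = 0.1. reject H0.

H = 6.9558, df = 3, p = 0.073321, reject H0.


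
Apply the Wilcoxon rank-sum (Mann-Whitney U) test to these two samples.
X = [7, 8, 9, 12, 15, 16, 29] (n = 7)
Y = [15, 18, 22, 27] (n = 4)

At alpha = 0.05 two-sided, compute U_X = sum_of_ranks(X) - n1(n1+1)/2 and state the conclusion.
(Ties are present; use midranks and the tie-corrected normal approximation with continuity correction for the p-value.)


Step 1: Combine and sort all 11 observations; assign midranks.
sorted (value, group): (7,X), (8,X), (9,X), (12,X), (15,X), (15,Y), (16,X), (18,Y), (22,Y), (27,Y), (29,X)
ranks: 7->1, 8->2, 9->3, 12->4, 15->5.5, 15->5.5, 16->7, 18->8, 22->9, 27->10, 29->11
Step 2: Rank sum for X: R1 = 1 + 2 + 3 + 4 + 5.5 + 7 + 11 = 33.5.
Step 3: U_X = R1 - n1(n1+1)/2 = 33.5 - 7*8/2 = 33.5 - 28 = 5.5.
       U_Y = n1*n2 - U_X = 28 - 5.5 = 22.5.
Step 4: Ties are present, so use the tie-corrected normal approximation (with continuity correction) for the p-value.
Step 5: p-value = 0.129695; compare to alpha = 0.05. fail to reject H0.

U_X = 5.5, p = 0.129695, fail to reject H0 at alpha = 0.05.


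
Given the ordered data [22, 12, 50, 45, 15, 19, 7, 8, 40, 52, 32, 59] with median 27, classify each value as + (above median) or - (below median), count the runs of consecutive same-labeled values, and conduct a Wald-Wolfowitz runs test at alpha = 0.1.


Step 1: Compute median = 27; label A = above, B = below.
Labels in order: BBAABBBBAAAA  (n_A = 6, n_B = 6)
Step 2: Count runs R = 4.
Step 3: Under H0 (random ordering), E[R] = 2*n_A*n_B/(n_A+n_B) + 1 = 2*6*6/12 + 1 = 7.0000.
        Var[R] = 2*n_A*n_B*(2*n_A*n_B - n_A - n_B) / ((n_A+n_B)^2 * (n_A+n_B-1)) = 4320/1584 = 2.7273.
        SD[R] = 1.6514.
Step 4: Continuity-corrected z = (R + 0.5 - E[R]) / SD[R] = (4 + 0.5 - 7.0000) / 1.6514 = -1.5138.
Step 5: Two-sided p-value via normal approximation = 2*(1 - Phi(|z|)) = 0.130070.
Step 6: alpha = 0.1. fail to reject H0.

R = 4, z = -1.5138, p = 0.130070, fail to reject H0.


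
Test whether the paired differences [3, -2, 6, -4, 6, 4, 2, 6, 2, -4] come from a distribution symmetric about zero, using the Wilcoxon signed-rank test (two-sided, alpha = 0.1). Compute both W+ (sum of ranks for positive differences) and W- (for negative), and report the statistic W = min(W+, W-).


Step 1: Drop any zero differences (none here) and take |d_i|.
|d| = [3, 2, 6, 4, 6, 4, 2, 6, 2, 4]
Step 2: Midrank |d_i| (ties get averaged ranks).
ranks: |3|->4, |2|->2, |6|->9, |4|->6, |6|->9, |4|->6, |2|->2, |6|->9, |2|->2, |4|->6
Step 3: Attach original signs; sum ranks with positive sign and with negative sign.
W+ = 4 + 9 + 9 + 6 + 2 + 9 + 2 = 41
W- = 2 + 6 + 6 = 14
(Check: W+ + W- = 55 should equal n(n+1)/2 = 55.)
Step 4: Test statistic W = min(W+, W-) = 14.
Step 5: Ties in |d|, so use the tie-corrected normal approximation.
        E[W] = n(n+1)/4 = 10*11/4 = 27.5.
        Tie groups: |d|=2 (t=3), |d|=4 (t=3), |d|=6 (t=3); sum(t^3 - t) = 72.
        Var[W] = n(n+1)(2n+1)/24 - sum(t^3-t)/48 = 2310/24 - 72/48 = 94.75.
        z = (W - E[W]) / sqrt(Var[W]) = (14 - 27.5) / 9.7340 = -1.3869.
        Two-sided p = 2*Phi(z) = 0.165473.
Step 6: alpha = 0.1. fail to reject H0.

W+ = 41, W- = 14, W = min = 14, p = 0.165473, fail to reject H0.


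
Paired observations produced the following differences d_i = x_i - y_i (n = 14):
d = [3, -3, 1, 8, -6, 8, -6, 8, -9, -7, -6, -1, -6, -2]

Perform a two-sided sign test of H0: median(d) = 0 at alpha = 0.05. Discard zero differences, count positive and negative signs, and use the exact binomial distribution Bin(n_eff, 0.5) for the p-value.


Step 1: Discard zero differences. Original n = 14; n_eff = number of nonzero differences = 14.
Nonzero differences (with sign): +3, -3, +1, +8, -6, +8, -6, +8, -9, -7, -6, -1, -6, -2
Step 2: Count signs: positive = 5, negative = 9.
Step 3: Under H0: P(positive) = 0.5, so the number of positives S ~ Bin(14, 0.5).
Step 4: Two-sided exact p-value = sum of Bin(14,0.5) probabilities at or below the observed probability = 0.423950.
Step 5: alpha = 0.05. fail to reject H0.

n_eff = 14, pos = 5, neg = 9, p = 0.423950, fail to reject H0.


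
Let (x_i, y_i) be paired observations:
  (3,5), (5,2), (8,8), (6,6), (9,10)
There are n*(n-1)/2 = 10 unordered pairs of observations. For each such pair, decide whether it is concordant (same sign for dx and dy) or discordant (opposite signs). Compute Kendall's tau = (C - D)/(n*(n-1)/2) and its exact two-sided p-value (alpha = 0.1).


Step 1: Enumerate the 10 unordered pairs (i,j) with i<j and classify each by sign(x_j-x_i) * sign(y_j-y_i).
  (1,2):dx=+2,dy=-3->D; (1,3):dx=+5,dy=+3->C; (1,4):dx=+3,dy=+1->C; (1,5):dx=+6,dy=+5->C
  (2,3):dx=+3,dy=+6->C; (2,4):dx=+1,dy=+4->C; (2,5):dx=+4,dy=+8->C; (3,4):dx=-2,dy=-2->C
  (3,5):dx=+1,dy=+2->C; (4,5):dx=+3,dy=+4->C
Step 2: C = 9, D = 1, total pairs = 10.
Step 3: tau = (C - D)/(n(n-1)/2) = (9 - 1)/10 = 0.800000.
Step 4: Exact two-sided p-value (enumerate n! = 120 permutations of y under H0): p = 0.083333.
Step 5: alpha = 0.1. reject H0.

tau_b = 0.8000 (C=9, D=1), p = 0.083333, reject H0.


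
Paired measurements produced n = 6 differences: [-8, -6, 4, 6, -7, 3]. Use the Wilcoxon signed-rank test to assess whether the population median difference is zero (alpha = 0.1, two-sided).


Step 1: Drop any zero differences (none here) and take |d_i|.
|d| = [8, 6, 4, 6, 7, 3]
Step 2: Midrank |d_i| (ties get averaged ranks).
ranks: |8|->6, |6|->3.5, |4|->2, |6|->3.5, |7|->5, |3|->1
Step 3: Attach original signs; sum ranks with positive sign and with negative sign.
W+ = 2 + 3.5 + 1 = 6.5
W- = 6 + 3.5 + 5 = 14.5
(Check: W+ + W- = 21 should equal n(n+1)/2 = 21.)
Step 4: Test statistic W = min(W+, W-) = 6.5.
Step 5: Ties in |d|, so use the tie-corrected normal approximation.
        E[W] = n(n+1)/4 = 6*7/4 = 10.5.
        Tie groups: |d|=6 (t=2); sum(t^3 - t) = 6.
        Var[W] = n(n+1)(2n+1)/24 - sum(t^3-t)/48 = 546/24 - 6/48 = 22.625.
        z = (W - E[W]) / sqrt(Var[W]) = (6.5 - 10.5) / 4.7566 = -0.8409.
        Two-sided p = 2*Phi(z) = 0.400381.
Step 6: alpha = 0.1. fail to reject H0.

W+ = 6.5, W- = 14.5, W = min = 6.5, p = 0.400381, fail to reject H0.


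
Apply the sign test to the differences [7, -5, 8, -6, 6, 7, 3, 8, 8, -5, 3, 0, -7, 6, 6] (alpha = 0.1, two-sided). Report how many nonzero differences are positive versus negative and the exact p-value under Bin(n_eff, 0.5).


Step 1: Discard zero differences. Original n = 15; n_eff = number of nonzero differences = 14.
Nonzero differences (with sign): +7, -5, +8, -6, +6, +7, +3, +8, +8, -5, +3, -7, +6, +6
Step 2: Count signs: positive = 10, negative = 4.
Step 3: Under H0: P(positive) = 0.5, so the number of positives S ~ Bin(14, 0.5).
Step 4: Two-sided exact p-value = sum of Bin(14,0.5) probabilities at or below the observed probability = 0.179565.
Step 5: alpha = 0.1. fail to reject H0.

n_eff = 14, pos = 10, neg = 4, p = 0.179565, fail to reject H0.


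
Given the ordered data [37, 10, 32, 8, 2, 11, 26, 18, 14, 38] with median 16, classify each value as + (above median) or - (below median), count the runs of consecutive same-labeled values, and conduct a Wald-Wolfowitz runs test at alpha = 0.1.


Step 1: Compute median = 16; label A = above, B = below.
Labels in order: ABABBBAABA  (n_A = 5, n_B = 5)
Step 2: Count runs R = 7.
Step 3: Under H0 (random ordering), E[R] = 2*n_A*n_B/(n_A+n_B) + 1 = 2*5*5/10 + 1 = 6.0000.
        Var[R] = 2*n_A*n_B*(2*n_A*n_B - n_A - n_B) / ((n_A+n_B)^2 * (n_A+n_B-1)) = 2000/900 = 2.2222.
        SD[R] = 1.4907.
Step 4: Continuity-corrected z = (R - 0.5 - E[R]) / SD[R] = (7 - 0.5 - 6.0000) / 1.4907 = 0.3354.
Step 5: Two-sided p-value via normal approximation = 2*(1 - Phi(|z|)) = 0.737316.
Step 6: alpha = 0.1. fail to reject H0.

R = 7, z = 0.3354, p = 0.737316, fail to reject H0.


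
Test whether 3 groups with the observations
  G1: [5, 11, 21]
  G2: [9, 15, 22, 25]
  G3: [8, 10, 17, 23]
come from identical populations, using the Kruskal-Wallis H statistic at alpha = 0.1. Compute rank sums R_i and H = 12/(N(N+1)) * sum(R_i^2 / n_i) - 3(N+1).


Step 1: Combine all N = 11 observations and assign midranks.
sorted (value, group, rank): (5,G1,1), (8,G3,2), (9,G2,3), (10,G3,4), (11,G1,5), (15,G2,6), (17,G3,7), (21,G1,8), (22,G2,9), (23,G3,10), (25,G2,11)
Step 2: Sum ranks within each group.
R_1 = 14 (n_1 = 3)
R_2 = 29 (n_2 = 4)
R_3 = 23 (n_3 = 4)
Step 3: H = 12/(N(N+1)) * sum(R_i^2/n_i) - 3(N+1)
     = 12/(11*12) * (14^2/3 + 29^2/4 + 23^2/4) - 3*12
     = 0.090909 * 407.833 - 36
     = 1.075758.
Step 4: No ties, so H is used without correction.
Step 5: Under H0, H ~ chi^2(2); p-value = 0.583986.
Step 6: alpha = 0.1. fail to reject H0.

H = 1.0758, df = 2, p = 0.583986, fail to reject H0.


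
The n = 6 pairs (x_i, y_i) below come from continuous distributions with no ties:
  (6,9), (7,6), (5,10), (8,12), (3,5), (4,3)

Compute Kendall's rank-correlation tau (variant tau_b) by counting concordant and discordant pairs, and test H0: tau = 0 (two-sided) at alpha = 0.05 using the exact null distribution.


Step 1: Enumerate the 15 unordered pairs (i,j) with i<j and classify each by sign(x_j-x_i) * sign(y_j-y_i).
  (1,2):dx=+1,dy=-3->D; (1,3):dx=-1,dy=+1->D; (1,4):dx=+2,dy=+3->C; (1,5):dx=-3,dy=-4->C
  (1,6):dx=-2,dy=-6->C; (2,3):dx=-2,dy=+4->D; (2,4):dx=+1,dy=+6->C; (2,5):dx=-4,dy=-1->C
  (2,6):dx=-3,dy=-3->C; (3,4):dx=+3,dy=+2->C; (3,5):dx=-2,dy=-5->C; (3,6):dx=-1,dy=-7->C
  (4,5):dx=-5,dy=-7->C; (4,6):dx=-4,dy=-9->C; (5,6):dx=+1,dy=-2->D
Step 2: C = 11, D = 4, total pairs = 15.
Step 3: tau = (C - D)/(n(n-1)/2) = (11 - 4)/15 = 0.466667.
Step 4: Exact two-sided p-value (enumerate n! = 720 permutations of y under H0): p = 0.272222.
Step 5: alpha = 0.05. fail to reject H0.

tau_b = 0.4667 (C=11, D=4), p = 0.272222, fail to reject H0.


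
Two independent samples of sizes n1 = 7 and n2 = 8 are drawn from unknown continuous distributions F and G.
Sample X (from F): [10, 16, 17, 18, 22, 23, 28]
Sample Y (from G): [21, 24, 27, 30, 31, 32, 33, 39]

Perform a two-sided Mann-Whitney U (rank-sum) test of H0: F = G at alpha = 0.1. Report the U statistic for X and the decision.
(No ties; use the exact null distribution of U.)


Step 1: Combine and sort all 15 observations; assign midranks.
sorted (value, group): (10,X), (16,X), (17,X), (18,X), (21,Y), (22,X), (23,X), (24,Y), (27,Y), (28,X), (30,Y), (31,Y), (32,Y), (33,Y), (39,Y)
ranks: 10->1, 16->2, 17->3, 18->4, 21->5, 22->6, 23->7, 24->8, 27->9, 28->10, 30->11, 31->12, 32->13, 33->14, 39->15
Step 2: Rank sum for X: R1 = 1 + 2 + 3 + 4 + 6 + 7 + 10 = 33.
Step 3: U_X = R1 - n1(n1+1)/2 = 33 - 7*8/2 = 33 - 28 = 5.
       U_Y = n1*n2 - U_X = 56 - 5 = 51.
Step 4: No ties, so the exact null distribution of U (based on enumerating the C(15,7) = 6435 equally likely rank assignments) gives the two-sided p-value.
Step 5: p-value = 0.005905; compare to alpha = 0.1. reject H0.

U_X = 5, p = 0.005905, reject H0 at alpha = 0.1.


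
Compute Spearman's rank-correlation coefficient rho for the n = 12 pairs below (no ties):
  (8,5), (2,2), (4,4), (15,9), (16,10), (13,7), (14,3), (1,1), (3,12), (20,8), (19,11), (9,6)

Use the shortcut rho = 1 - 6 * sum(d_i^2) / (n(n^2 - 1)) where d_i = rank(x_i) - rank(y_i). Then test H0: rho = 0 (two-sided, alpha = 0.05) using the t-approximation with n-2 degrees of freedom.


Step 1: Rank x and y separately (midranks; no ties here).
rank(x): 8->5, 2->2, 4->4, 15->9, 16->10, 13->7, 14->8, 1->1, 3->3, 20->12, 19->11, 9->6
rank(y): 5->5, 2->2, 4->4, 9->9, 10->10, 7->7, 3->3, 1->1, 12->12, 8->8, 11->11, 6->6
Step 2: d_i = R_x(i) - R_y(i); compute d_i^2.
  (5-5)^2=0, (2-2)^2=0, (4-4)^2=0, (9-9)^2=0, (10-10)^2=0, (7-7)^2=0, (8-3)^2=25, (1-1)^2=0, (3-12)^2=81, (12-8)^2=16, (11-11)^2=0, (6-6)^2=0
sum(d^2) = 122.
Step 3: rho = 1 - 6*122 / (12*(12^2 - 1)) = 1 - 732/1716 = 0.573427.
Step 4: Under H0, t = rho * sqrt((n-2)/(1-rho^2)) = 2.2134 ~ t(10).
Step 5: Two-sided p-value from the t-distribution with 10 df = 0.051266.
Step 6: alpha = 0.05. fail to reject H0.

rho = 0.5734, p = 0.051266, fail to reject H0 at alpha = 0.05.


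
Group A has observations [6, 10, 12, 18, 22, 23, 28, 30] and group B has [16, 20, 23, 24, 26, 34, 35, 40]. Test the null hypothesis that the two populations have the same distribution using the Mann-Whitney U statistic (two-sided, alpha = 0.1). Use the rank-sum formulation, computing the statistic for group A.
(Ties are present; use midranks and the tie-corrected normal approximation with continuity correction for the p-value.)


Step 1: Combine and sort all 16 observations; assign midranks.
sorted (value, group): (6,X), (10,X), (12,X), (16,Y), (18,X), (20,Y), (22,X), (23,X), (23,Y), (24,Y), (26,Y), (28,X), (30,X), (34,Y), (35,Y), (40,Y)
ranks: 6->1, 10->2, 12->3, 16->4, 18->5, 20->6, 22->7, 23->8.5, 23->8.5, 24->10, 26->11, 28->12, 30->13, 34->14, 35->15, 40->16
Step 2: Rank sum for X: R1 = 1 + 2 + 3 + 5 + 7 + 8.5 + 12 + 13 = 51.5.
Step 3: U_X = R1 - n1(n1+1)/2 = 51.5 - 8*9/2 = 51.5 - 36 = 15.5.
       U_Y = n1*n2 - U_X = 64 - 15.5 = 48.5.
Step 4: Ties are present, so use the tie-corrected normal approximation (with continuity correction) for the p-value.
Step 5: p-value = 0.092652; compare to alpha = 0.1. reject H0.

U_X = 15.5, p = 0.092652, reject H0 at alpha = 0.1.


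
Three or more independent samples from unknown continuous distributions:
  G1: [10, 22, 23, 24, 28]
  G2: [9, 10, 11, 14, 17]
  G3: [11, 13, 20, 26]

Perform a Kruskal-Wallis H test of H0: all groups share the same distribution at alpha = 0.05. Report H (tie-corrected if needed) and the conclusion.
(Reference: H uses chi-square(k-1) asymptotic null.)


Step 1: Combine all N = 14 observations and assign midranks.
sorted (value, group, rank): (9,G2,1), (10,G1,2.5), (10,G2,2.5), (11,G2,4.5), (11,G3,4.5), (13,G3,6), (14,G2,7), (17,G2,8), (20,G3,9), (22,G1,10), (23,G1,11), (24,G1,12), (26,G3,13), (28,G1,14)
Step 2: Sum ranks within each group.
R_1 = 49.5 (n_1 = 5)
R_2 = 23 (n_2 = 5)
R_3 = 32.5 (n_3 = 4)
Step 3: H = 12/(N(N+1)) * sum(R_i^2/n_i) - 3(N+1)
     = 12/(14*15) * (49.5^2/5 + 23^2/5 + 32.5^2/4) - 3*15
     = 0.057143 * 859.913 - 45
     = 4.137857.
Step 4: Ties present; correction factor C = 1 - 12/(14^3 - 14) = 0.995604. Corrected H = 4.137857 / 0.995604 = 4.156126.
Step 5: Under H0, H ~ chi^2(2); p-value = 0.125172.
Step 6: alpha = 0.05. fail to reject H0.

H = 4.1561, df = 2, p = 0.125172, fail to reject H0.


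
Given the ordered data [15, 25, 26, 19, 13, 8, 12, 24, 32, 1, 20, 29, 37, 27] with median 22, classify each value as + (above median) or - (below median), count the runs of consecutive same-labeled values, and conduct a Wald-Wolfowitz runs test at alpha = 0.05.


Step 1: Compute median = 22; label A = above, B = below.
Labels in order: BAABBBBAABBAAA  (n_A = 7, n_B = 7)
Step 2: Count runs R = 6.
Step 3: Under H0 (random ordering), E[R] = 2*n_A*n_B/(n_A+n_B) + 1 = 2*7*7/14 + 1 = 8.0000.
        Var[R] = 2*n_A*n_B*(2*n_A*n_B - n_A - n_B) / ((n_A+n_B)^2 * (n_A+n_B-1)) = 8232/2548 = 3.2308.
        SD[R] = 1.7974.
Step 4: Continuity-corrected z = (R + 0.5 - E[R]) / SD[R] = (6 + 0.5 - 8.0000) / 1.7974 = -0.8345.
Step 5: Two-sided p-value via normal approximation = 2*(1 - Phi(|z|)) = 0.403986.
Step 6: alpha = 0.05. fail to reject H0.

R = 6, z = -0.8345, p = 0.403986, fail to reject H0.


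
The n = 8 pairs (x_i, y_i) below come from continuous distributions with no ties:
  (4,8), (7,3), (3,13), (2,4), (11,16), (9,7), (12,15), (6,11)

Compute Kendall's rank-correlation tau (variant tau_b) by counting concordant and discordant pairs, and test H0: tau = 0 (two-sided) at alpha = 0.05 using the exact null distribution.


Step 1: Enumerate the 28 unordered pairs (i,j) with i<j and classify each by sign(x_j-x_i) * sign(y_j-y_i).
  (1,2):dx=+3,dy=-5->D; (1,3):dx=-1,dy=+5->D; (1,4):dx=-2,dy=-4->C; (1,5):dx=+7,dy=+8->C
  (1,6):dx=+5,dy=-1->D; (1,7):dx=+8,dy=+7->C; (1,8):dx=+2,dy=+3->C; (2,3):dx=-4,dy=+10->D
  (2,4):dx=-5,dy=+1->D; (2,5):dx=+4,dy=+13->C; (2,6):dx=+2,dy=+4->C; (2,7):dx=+5,dy=+12->C
  (2,8):dx=-1,dy=+8->D; (3,4):dx=-1,dy=-9->C; (3,5):dx=+8,dy=+3->C; (3,6):dx=+6,dy=-6->D
  (3,7):dx=+9,dy=+2->C; (3,8):dx=+3,dy=-2->D; (4,5):dx=+9,dy=+12->C; (4,6):dx=+7,dy=+3->C
  (4,7):dx=+10,dy=+11->C; (4,8):dx=+4,dy=+7->C; (5,6):dx=-2,dy=-9->C; (5,7):dx=+1,dy=-1->D
  (5,8):dx=-5,dy=-5->C; (6,7):dx=+3,dy=+8->C; (6,8):dx=-3,dy=+4->D; (7,8):dx=-6,dy=-4->C
Step 2: C = 18, D = 10, total pairs = 28.
Step 3: tau = (C - D)/(n(n-1)/2) = (18 - 10)/28 = 0.285714.
Step 4: Exact two-sided p-value (enumerate n! = 40320 permutations of y under H0): p = 0.398760.
Step 5: alpha = 0.05. fail to reject H0.

tau_b = 0.2857 (C=18, D=10), p = 0.398760, fail to reject H0.


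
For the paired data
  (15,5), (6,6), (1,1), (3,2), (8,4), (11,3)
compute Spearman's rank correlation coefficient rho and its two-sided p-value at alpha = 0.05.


Step 1: Rank x and y separately (midranks; no ties here).
rank(x): 15->6, 6->3, 1->1, 3->2, 8->4, 11->5
rank(y): 5->5, 6->6, 1->1, 2->2, 4->4, 3->3
Step 2: d_i = R_x(i) - R_y(i); compute d_i^2.
  (6-5)^2=1, (3-6)^2=9, (1-1)^2=0, (2-2)^2=0, (4-4)^2=0, (5-3)^2=4
sum(d^2) = 14.
Step 3: rho = 1 - 6*14 / (6*(6^2 - 1)) = 1 - 84/210 = 0.600000.
Step 4: Under H0, t = rho * sqrt((n-2)/(1-rho^2)) = 1.5000 ~ t(4).
Step 5: Two-sided p-value from the t-distribution with 4 df = 0.208000.
Step 6: alpha = 0.05. fail to reject H0.

rho = 0.6000, p = 0.208000, fail to reject H0 at alpha = 0.05.


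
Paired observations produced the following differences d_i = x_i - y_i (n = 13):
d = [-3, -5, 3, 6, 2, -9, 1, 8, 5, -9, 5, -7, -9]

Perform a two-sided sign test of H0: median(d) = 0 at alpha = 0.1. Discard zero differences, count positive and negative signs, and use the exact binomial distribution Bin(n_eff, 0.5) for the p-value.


Step 1: Discard zero differences. Original n = 13; n_eff = number of nonzero differences = 13.
Nonzero differences (with sign): -3, -5, +3, +6, +2, -9, +1, +8, +5, -9, +5, -7, -9
Step 2: Count signs: positive = 7, negative = 6.
Step 3: Under H0: P(positive) = 0.5, so the number of positives S ~ Bin(13, 0.5).
Step 4: Two-sided exact p-value = sum of Bin(13,0.5) probabilities at or below the observed probability = 1.000000.
Step 5: alpha = 0.1. fail to reject H0.

n_eff = 13, pos = 7, neg = 6, p = 1.000000, fail to reject H0.


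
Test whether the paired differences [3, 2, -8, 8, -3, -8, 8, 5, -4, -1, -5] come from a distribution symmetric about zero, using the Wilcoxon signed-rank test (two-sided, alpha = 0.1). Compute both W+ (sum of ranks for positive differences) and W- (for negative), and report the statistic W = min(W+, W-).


Step 1: Drop any zero differences (none here) and take |d_i|.
|d| = [3, 2, 8, 8, 3, 8, 8, 5, 4, 1, 5]
Step 2: Midrank |d_i| (ties get averaged ranks).
ranks: |3|->3.5, |2|->2, |8|->9.5, |8|->9.5, |3|->3.5, |8|->9.5, |8|->9.5, |5|->6.5, |4|->5, |1|->1, |5|->6.5
Step 3: Attach original signs; sum ranks with positive sign and with negative sign.
W+ = 3.5 + 2 + 9.5 + 9.5 + 6.5 = 31
W- = 9.5 + 3.5 + 9.5 + 5 + 1 + 6.5 = 35
(Check: W+ + W- = 66 should equal n(n+1)/2 = 66.)
Step 4: Test statistic W = min(W+, W-) = 31.
Step 5: Ties in |d|, so use the tie-corrected normal approximation.
        E[W] = n(n+1)/4 = 11*12/4 = 33.
        Tie groups: |d|=3 (t=2), |d|=5 (t=2), |d|=8 (t=4); sum(t^3 - t) = 72.
        Var[W] = n(n+1)(2n+1)/24 - sum(t^3-t)/48 = 3036/24 - 72/48 = 125.
        z = (W - E[W]) / sqrt(Var[W]) = (31 - 33) / 11.1803 = -0.1789.
        Two-sided p = 2*Phi(z) = 0.858028.
Step 6: alpha = 0.1. fail to reject H0.

W+ = 31, W- = 35, W = min = 31, p = 0.858028, fail to reject H0.


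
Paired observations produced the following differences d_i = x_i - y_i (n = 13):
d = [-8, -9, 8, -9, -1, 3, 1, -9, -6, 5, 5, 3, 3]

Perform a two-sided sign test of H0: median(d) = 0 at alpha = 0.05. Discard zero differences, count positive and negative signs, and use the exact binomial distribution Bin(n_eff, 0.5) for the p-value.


Step 1: Discard zero differences. Original n = 13; n_eff = number of nonzero differences = 13.
Nonzero differences (with sign): -8, -9, +8, -9, -1, +3, +1, -9, -6, +5, +5, +3, +3
Step 2: Count signs: positive = 7, negative = 6.
Step 3: Under H0: P(positive) = 0.5, so the number of positives S ~ Bin(13, 0.5).
Step 4: Two-sided exact p-value = sum of Bin(13,0.5) probabilities at or below the observed probability = 1.000000.
Step 5: alpha = 0.05. fail to reject H0.

n_eff = 13, pos = 7, neg = 6, p = 1.000000, fail to reject H0.


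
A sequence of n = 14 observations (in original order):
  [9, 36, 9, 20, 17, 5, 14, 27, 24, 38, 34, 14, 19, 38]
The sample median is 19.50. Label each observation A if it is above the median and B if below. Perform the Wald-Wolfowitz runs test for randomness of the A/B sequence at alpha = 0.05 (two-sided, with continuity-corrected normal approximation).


Step 1: Compute median = 19.50; label A = above, B = below.
Labels in order: BABABBBAAAABBA  (n_A = 7, n_B = 7)
Step 2: Count runs R = 8.
Step 3: Under H0 (random ordering), E[R] = 2*n_A*n_B/(n_A+n_B) + 1 = 2*7*7/14 + 1 = 8.0000.
        Var[R] = 2*n_A*n_B*(2*n_A*n_B - n_A - n_B) / ((n_A+n_B)^2 * (n_A+n_B-1)) = 8232/2548 = 3.2308.
        SD[R] = 1.7974.
Step 4: R = E[R], so z = 0 with no continuity correction.
Step 5: Two-sided p-value via normal approximation = 2*(1 - Phi(|z|)) = 1.000000.
Step 6: alpha = 0.05. fail to reject H0.

R = 8, z = 0.0000, p = 1.000000, fail to reject H0.
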